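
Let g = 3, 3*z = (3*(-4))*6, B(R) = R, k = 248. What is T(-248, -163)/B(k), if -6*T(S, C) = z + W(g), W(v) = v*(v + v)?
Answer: 1/248 ≈ 0.0040323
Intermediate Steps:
z = -24 (z = ((3*(-4))*6)/3 = (-12*6)/3 = (⅓)*(-72) = -24)
W(v) = 2*v² (W(v) = v*(2*v) = 2*v²)
T(S, C) = 1 (T(S, C) = -(-24 + 2*3²)/6 = -(-24 + 2*9)/6 = -(-24 + 18)/6 = -⅙*(-6) = 1)
T(-248, -163)/B(k) = 1/248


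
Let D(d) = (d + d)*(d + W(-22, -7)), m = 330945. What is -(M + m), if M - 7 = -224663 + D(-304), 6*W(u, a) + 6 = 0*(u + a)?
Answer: -291729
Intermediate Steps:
W(u, a) = -1 (W(u, a) = -1 + (0*(u + a))/6 = -1 + (0*(a + u))/6 = -1 + (⅙)*0 = -1 + 0 = -1)
D(d) = 2*d*(-1 + d) (D(d) = (d + d)*(d - 1) = (2*d)*(-1 + d) = 2*d*(-1 + d))
M = -39216 (M = 7 + (-224663 + 2*(-304)*(-1 - 304)) = 7 + (-224663 + 2*(-304)*(-305)) = 7 + (-224663 + 185440) = 7 - 39223 = -39216)
-(M + m) = -(-39216 + 330945) = -1*291729 = -291729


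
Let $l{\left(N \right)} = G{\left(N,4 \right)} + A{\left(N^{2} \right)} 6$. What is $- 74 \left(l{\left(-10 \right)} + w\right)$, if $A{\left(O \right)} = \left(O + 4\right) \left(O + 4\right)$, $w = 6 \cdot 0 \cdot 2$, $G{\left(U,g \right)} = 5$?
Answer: $-4802674$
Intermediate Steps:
$w = 0$ ($w = 0 \cdot 2 = 0$)
$A{\left(O \right)} = \left(4 + O\right)^{2}$ ($A{\left(O \right)} = \left(4 + O\right) \left(4 + O\right) = \left(4 + O\right)^{2}$)
$l{\left(N \right)} = 5 + 6 \left(4 + N^{2}\right)^{2}$ ($l{\left(N \right)} = 5 + \left(4 + N^{2}\right)^{2} \cdot 6 = 5 + 6 \left(4 + N^{2}\right)^{2}$)
$- 74 \left(l{\left(-10 \right)} + w\right) = - 74 \left(\left(5 + 6 \left(4 + \left(-10\right)^{2}\right)^{2}\right) + 0\right) = - 74 \left(\left(5 + 6 \left(4 + 100\right)^{2}\right) + 0\right) = - 74 \left(\left(5 + 6 \cdot 104^{2}\right) + 0\right) = - 74 \left(\left(5 + 6 \cdot 10816\right) + 0\right) = - 74 \left(\left(5 + 64896\right) + 0\right) = - 74 \left(64901 + 0\right) = \left(-74\right) 64901 = -4802674$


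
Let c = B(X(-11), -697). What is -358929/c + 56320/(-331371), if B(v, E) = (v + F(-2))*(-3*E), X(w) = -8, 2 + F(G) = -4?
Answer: 39096649993/3233518218 ≈ 12.091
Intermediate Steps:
F(G) = -6 (F(G) = -2 - 4 = -6)
B(v, E) = -3*E*(-6 + v) (B(v, E) = (v - 6)*(-3*E) = (-6 + v)*(-3*E) = -3*E*(-6 + v))
c = -29274 (c = 3*(-697)*(6 - 1*(-8)) = 3*(-697)*(6 + 8) = 3*(-697)*14 = -29274)
-358929/c + 56320/(-331371) = -358929/(-29274) + 56320/(-331371) = -358929*(-1/29274) + 56320*(-1/331371) = 119643/9758 - 56320/331371 = 39096649993/3233518218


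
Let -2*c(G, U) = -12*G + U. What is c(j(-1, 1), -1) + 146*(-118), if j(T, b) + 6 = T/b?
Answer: -34539/2 ≈ -17270.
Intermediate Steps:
j(T, b) = -6 + T/b
c(G, U) = 6*G - U/2 (c(G, U) = -(-12*G + U)/2 = -(U - 12*G)/2 = 6*G - U/2)
c(j(-1, 1), -1) + 146*(-118) = (6*(-6 - 1/1) - ½*(-1)) + 146*(-118) = (6*(-6 - 1*1) + ½) - 17228 = (6*(-6 - 1) + ½) - 17228 = (6*(-7) + ½) - 17228 = (-42 + ½) - 17228 = -83/2 - 17228 = -34539/2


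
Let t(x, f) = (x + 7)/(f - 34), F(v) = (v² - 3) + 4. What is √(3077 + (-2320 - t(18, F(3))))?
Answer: √109158/12 ≈ 27.533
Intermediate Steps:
F(v) = 1 + v² (F(v) = (-3 + v²) + 4 = 1 + v²)
t(x, f) = (7 + x)/(-34 + f)
√(3077 + (-2320 - t(18, F(3)))) = √(3077 + (-2320 - (7 + 18)/(-34 + (1 + 3²)))) = √(3077 + (-2320 - 25/(-34 + (1 + 9)))) = √(3077 + (-2320 - 25/(-34 + 10))) = √(3077 + (-2320 - 25/(-24))) = √(3077 + (-2320 - (-1)*25/24)) = √(3077 + (-2320 - 1*(-25/24))) = √(3077 + (-2320 + 25/24)) = √(3077 - 55655/24) = √(18193/24) = √109158/12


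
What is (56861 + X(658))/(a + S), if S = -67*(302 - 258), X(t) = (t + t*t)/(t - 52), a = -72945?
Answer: -17445694/22995579 ≈ -0.75865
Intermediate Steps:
X(t) = (t + t**2)/(-52 + t)
S = -2948 (S = -67*44 = -2948)
(56861 + X(658))/(a + S) = (56861 + 658*(1 + 658)/(-52 + 658))/(-72945 - 2948) = (56861 + 658*659/606)/(-75893) = (56861 + 658*(1/606)*659)*(-1/75893) = (56861 + 216811/303)*(-1/75893) = (17445694/303)*(-1/75893) = -17445694/22995579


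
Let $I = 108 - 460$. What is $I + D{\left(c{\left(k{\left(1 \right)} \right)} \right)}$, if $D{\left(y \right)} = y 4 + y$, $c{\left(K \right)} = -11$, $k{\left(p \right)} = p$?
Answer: $-407$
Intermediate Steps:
$D{\left(y \right)} = 5 y$ ($D{\left(y \right)} = 4 y + y = 5 y$)
$I = -352$ ($I = 108 - 460 = -352$)
$I + D{\left(c{\left(k{\left(1 \right)} \right)} \right)} = -352 + 5 \left(-11\right) = -352 - 55 = -407$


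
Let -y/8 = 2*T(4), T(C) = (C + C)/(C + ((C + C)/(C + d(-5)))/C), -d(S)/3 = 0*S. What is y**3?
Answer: -16777216/729 ≈ -23014.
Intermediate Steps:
d(S) = 0 (d(S) = -0*S = -3*0 = 0)
T(C) = 2*C/(C + 2/C) (T(C) = (C + C)/(C + ((C + C)/(C + 0))/C) = (2*C)/(C + ((2*C)/C)/C) = (2*C)/(C + 2/C) = 2*C/(C + 2/C))
y = -256/9 (y = -16*2*4**2/(2 + 4**2) = -16*2*16/(2 + 16) = -16*2*16/18 = -16*2*16*(1/18) = -16*16/9 = -8*32/9 = -256/9 ≈ -28.444)
y**3 = (-256/9)**3 = -16777216/729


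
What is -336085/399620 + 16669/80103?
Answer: -4052030195/6402152172 ≈ -0.63292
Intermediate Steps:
-336085/399620 + 16669/80103 = -336085*1/399620 + 16669*(1/80103) = -67217/79924 + 16669/80103 = -4052030195/6402152172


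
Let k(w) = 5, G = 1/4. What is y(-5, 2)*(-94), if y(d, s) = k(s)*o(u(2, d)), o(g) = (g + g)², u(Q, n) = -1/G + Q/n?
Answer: -181984/5 ≈ -36397.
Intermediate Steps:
G = ¼ ≈ 0.25000
u(Q, n) = -4 + Q/n (u(Q, n) = -1/¼ + Q/n = -1*4 + Q/n = -4 + Q/n)
o(g) = 4*g² (o(g) = (2*g)² = 4*g²)
y(d, s) = 20*(-4 + 2/d)² (y(d, s) = 5*(4*(-4 + 2/d)²) = 20*(-4 + 2/d)²)
y(-5, 2)*(-94) = (80*(1 - 2*(-5))²/(-5)²)*(-94) = (80*(1/25)*(1 + 10)²)*(-94) = (80*(1/25)*11²)*(-94) = (80*(1/25)*121)*(-94) = (1936/5)*(-94) = -181984/5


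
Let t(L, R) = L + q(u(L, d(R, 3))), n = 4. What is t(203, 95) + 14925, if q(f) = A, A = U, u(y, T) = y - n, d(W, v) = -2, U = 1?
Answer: 15129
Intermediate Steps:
u(y, T) = -4 + y (u(y, T) = y - 1*4 = y - 4 = -4 + y)
A = 1
q(f) = 1
t(L, R) = 1 + L (t(L, R) = L + 1 = 1 + L)
t(203, 95) + 14925 = (1 + 203) + 14925 = 204 + 14925 = 15129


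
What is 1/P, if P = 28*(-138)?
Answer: -1/3864 ≈ -0.00025880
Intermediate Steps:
P = -3864
1/P = 1/(-3864) = -1/3864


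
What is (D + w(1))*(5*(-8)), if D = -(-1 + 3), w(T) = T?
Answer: 40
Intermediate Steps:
D = -2 (D = -1*2 = -2)
(D + w(1))*(5*(-8)) = (-2 + 1)*(5*(-8)) = -1*(-40) = 40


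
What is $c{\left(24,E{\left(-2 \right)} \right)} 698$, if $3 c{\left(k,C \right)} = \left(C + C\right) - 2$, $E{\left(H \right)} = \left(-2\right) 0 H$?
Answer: $- \frac{1396}{3} \approx -465.33$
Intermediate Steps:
$E{\left(H \right)} = 0$ ($E{\left(H \right)} = 0 H = 0$)
$c{\left(k,C \right)} = - \frac{2}{3} + \frac{2 C}{3}$ ($c{\left(k,C \right)} = \frac{\left(C + C\right) - 2}{3} = \frac{2 C - 2}{3} = \frac{-2 + 2 C}{3} = - \frac{2}{3} + \frac{2 C}{3}$)
$c{\left(24,E{\left(-2 \right)} \right)} 698 = \left(- \frac{2}{3} + \frac{2}{3} \cdot 0\right) 698 = \left(- \frac{2}{3} + 0\right) 698 = \left(- \frac{2}{3}\right) 698 = - \frac{1396}{3}$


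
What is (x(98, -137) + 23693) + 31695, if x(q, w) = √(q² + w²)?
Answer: 55388 + √28373 ≈ 55556.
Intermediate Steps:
(x(98, -137) + 23693) + 31695 = (√(98² + (-137)²) + 23693) + 31695 = (√(9604 + 18769) + 23693) + 31695 = (√28373 + 23693) + 31695 = (23693 + √28373) + 31695 = 55388 + √28373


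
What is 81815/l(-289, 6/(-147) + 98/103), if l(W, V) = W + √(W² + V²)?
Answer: 602278537227815/21123216 + 5367963965*√12588671545/21123216 ≈ 5.7025e+7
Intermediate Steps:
l(W, V) = W + √(V² + W²)
81815/l(-289, 6/(-147) + 98/103) = 81815/(-289 + √((6/(-147) + 98/103)² + (-289)²)) = 81815/(-289 + √((6*(-1/147) + 98*(1/103))² + 83521)) = 81815/(-289 + √((-2/49 + 98/103)² + 83521)) = 81815/(-289 + √((4596/5047)² + 83521)) = 81815/(-289 + √(21123216/25472209 + 83521)) = 81815/(-289 + √(2127485491105/25472209)) = 81815/(-289 + 13*√12588671545/5047)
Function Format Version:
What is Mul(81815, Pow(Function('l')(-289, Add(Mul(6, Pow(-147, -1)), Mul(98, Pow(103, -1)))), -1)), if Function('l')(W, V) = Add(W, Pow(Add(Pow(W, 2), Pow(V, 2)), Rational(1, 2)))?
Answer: Add(Rational(602278537227815, 21123216), Mul(Rational(5367963965, 21123216), Pow(12588671545, Rational(1, 2)))) ≈ 5.7025e+7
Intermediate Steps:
Function('l')(W, V) = Add(W, Pow(Add(Pow(V, 2), Pow(W, 2)), Rational(1, 2)))
Mul(81815, Pow(Function('l')(-289, Add(Mul(6, Pow(-147, -1)), Mul(98, Pow(103, -1)))), -1)) = Mul(81815, Pow(Add(-289, Pow(Add(Pow(Add(Mul(6, Pow(-147, -1)), Mul(98, Pow(103, -1))), 2), Pow(-289, 2)), Rational(1, 2))), -1)) = Mul(81815, Pow(Add(-289, Pow(Add(Pow(Add(Mul(6, Rational(-1, 147)), Mul(98, Rational(1, 103))), 2), 83521), Rational(1, 2))), -1)) = Mul(81815, Pow(Add(-289, Pow(Add(Pow(Add(Rational(-2, 49), Rational(98, 103)), 2), 83521), Rational(1, 2))), -1)) = Mul(81815, Pow(Add(-289, Pow(Add(Pow(Rational(4596, 5047), 2), 83521), Rational(1, 2))), -1)) = Mul(81815, Pow(Add(-289, Pow(Add(Rational(21123216, 25472209), 83521), Rational(1, 2))), -1)) = Mul(81815, Pow(Add(-289, Pow(Rational(2127485491105, 25472209), Rational(1, 2))), -1)) = Mul(81815, Pow(Add(-289, Mul(Rational(13, 5047), Pow(12588671545, Rational(1, 2)))), -1))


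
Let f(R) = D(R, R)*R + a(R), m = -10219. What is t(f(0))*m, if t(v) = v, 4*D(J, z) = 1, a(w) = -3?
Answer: 30657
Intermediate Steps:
D(J, z) = ¼ (D(J, z) = (¼)*1 = ¼)
f(R) = -3 + R/4 (f(R) = R/4 - 3 = -3 + R/4)
t(f(0))*m = (-3 + (¼)*0)*(-10219) = (-3 + 0)*(-10219) = -3*(-10219) = 30657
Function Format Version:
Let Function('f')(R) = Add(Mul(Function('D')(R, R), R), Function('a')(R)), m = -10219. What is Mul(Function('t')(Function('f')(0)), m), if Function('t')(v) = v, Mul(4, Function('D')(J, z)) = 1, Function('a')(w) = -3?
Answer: 30657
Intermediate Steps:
Function('D')(J, z) = Rational(1, 4) (Function('D')(J, z) = Mul(Rational(1, 4), 1) = Rational(1, 4))
Function('f')(R) = Add(-3, Mul(Rational(1, 4), R)) (Function('f')(R) = Add(Mul(Rational(1, 4), R), -3) = Add(-3, Mul(Rational(1, 4), R)))
Mul(Function('t')(Function('f')(0)), m) = Mul(Add(-3, Mul(Rational(1, 4), 0)), -10219) = Mul(Add(-3, 0), -10219) = Mul(-3, -10219) = 30657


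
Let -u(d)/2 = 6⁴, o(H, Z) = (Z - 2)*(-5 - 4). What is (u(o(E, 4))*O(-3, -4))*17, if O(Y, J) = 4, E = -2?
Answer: -176256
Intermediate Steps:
o(H, Z) = 18 - 9*Z (o(H, Z) = (-2 + Z)*(-9) = 18 - 9*Z)
u(d) = -2592 (u(d) = -2*6⁴ = -2*1296 = -2592)
(u(o(E, 4))*O(-3, -4))*17 = -2592*4*17 = -10368*17 = -176256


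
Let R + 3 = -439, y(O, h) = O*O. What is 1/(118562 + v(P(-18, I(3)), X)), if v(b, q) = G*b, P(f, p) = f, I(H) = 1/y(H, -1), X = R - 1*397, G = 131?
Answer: 1/116204 ≈ 8.6056e-6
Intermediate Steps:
y(O, h) = O²
R = -442 (R = -3 - 439 = -442)
X = -839 (X = -442 - 1*397 = -442 - 397 = -839)
I(H) = H⁻² (I(H) = 1/(H²) = H⁻²)
v(b, q) = 131*b
1/(118562 + v(P(-18, I(3)), X)) = 1/(118562 + 131*(-18)) = 1/(118562 - 2358) = 1/116204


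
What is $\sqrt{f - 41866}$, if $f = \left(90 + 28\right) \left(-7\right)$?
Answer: $2 i \sqrt{10673} \approx 206.62 i$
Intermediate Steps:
$f = -826$ ($f = 118 \left(-7\right) = -826$)
$\sqrt{f - 41866} = \sqrt{-826 - 41866} = \sqrt{-42692} = 2 i \sqrt{10673}$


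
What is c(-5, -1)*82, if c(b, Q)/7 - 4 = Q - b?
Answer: 4592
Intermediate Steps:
c(b, Q) = 28 - 7*b + 7*Q (c(b, Q) = 28 + 7*(Q - b) = 28 + (-7*b + 7*Q) = 28 - 7*b + 7*Q)
c(-5, -1)*82 = (28 - 7*(-5) + 7*(-1))*82 = (28 + 35 - 7)*82 = 56*82 = 4592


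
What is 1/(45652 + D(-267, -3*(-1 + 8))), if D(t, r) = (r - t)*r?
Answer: 1/40486 ≈ 2.4700e-5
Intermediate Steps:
D(t, r) = r*(r - t)
1/(45652 + D(-267, -3*(-1 + 8))) = 1/(45652 + (-3*(-1 + 8))*(-3*(-1 + 8) - 1*(-267))) = 1/(45652 + (-3*7)*(-3*7 + 267)) = 1/(45652 - 21*(-21 + 267)) = 1/(45652 - 21*246) = 1/(45652 - 5166) = 1/40486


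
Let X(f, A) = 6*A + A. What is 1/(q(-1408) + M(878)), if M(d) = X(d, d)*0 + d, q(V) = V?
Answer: -1/530 ≈ -0.0018868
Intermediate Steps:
X(f, A) = 7*A
M(d) = d (M(d) = (7*d)*0 + d = 0 + d = d)
1/(q(-1408) + M(878)) = 1/(-1408 + 878) = 1/(-530) = -1/530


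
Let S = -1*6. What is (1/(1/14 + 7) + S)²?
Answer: 336400/9801 ≈ 34.323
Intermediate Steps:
S = -6
(1/(1/14 + 7) + S)² = (1/(1/14 + 7) - 6)² = (1/(99/14) - 6)² = (14/99 - 6)² = (-580/99)² = 336400/9801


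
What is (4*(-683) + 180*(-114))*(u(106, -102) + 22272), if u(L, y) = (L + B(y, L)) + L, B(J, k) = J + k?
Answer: -522890976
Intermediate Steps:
u(L, y) = y + 3*L (u(L, y) = (L + (y + L)) + L = (L + (L + y)) + L = (y + 2*L) + L = y + 3*L)
(4*(-683) + 180*(-114))*(u(106, -102) + 22272) = (4*(-683) + 180*(-114))*((-102 + 3*106) + 22272) = (-2732 - 20520)*((-102 + 318) + 22272) = -23252*(216 + 22272) = -23252*22488 = -522890976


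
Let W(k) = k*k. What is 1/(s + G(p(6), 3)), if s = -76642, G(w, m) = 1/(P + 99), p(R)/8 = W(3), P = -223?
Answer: -124/9503609 ≈ -1.3048e-5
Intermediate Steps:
W(k) = k²
p(R) = 72 (p(R) = 8*3² = 8*9 = 72)
G(w, m) = -1/124 (G(w, m) = 1/(-223 + 99) = 1/(-124) = -1/124)
1/(s + G(p(6), 3)) = 1/(-76642 - 1/124) = 1/(-9503609/124) = -124/9503609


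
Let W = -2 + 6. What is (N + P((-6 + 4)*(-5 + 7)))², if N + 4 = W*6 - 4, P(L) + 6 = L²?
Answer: 676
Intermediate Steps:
P(L) = -6 + L²
W = 4
N = 16 (N = -4 + (4*6 - 4) = -4 + (24 - 4) = -4 + 20 = 16)
(N + P((-6 + 4)*(-5 + 7)))² = (16 + (-6 + ((-6 + 4)*(-5 + 7))²))² = (16 + (-6 + (-2*2)²))² = (16 + (-6 + (-4)²))² = (16 + (-6 + 16))² = (16 + 10)² = 26² = 676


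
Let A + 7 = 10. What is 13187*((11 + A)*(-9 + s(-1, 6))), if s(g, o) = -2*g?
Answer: -1292326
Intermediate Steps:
A = 3 (A = -7 + 10 = 3)
13187*((11 + A)*(-9 + s(-1, 6))) = 13187*((11 + 3)*(-9 - 2*(-1))) = 13187*(14*(-9 + 2)) = 13187*(14*(-7)) = 13187*(-98) = -1292326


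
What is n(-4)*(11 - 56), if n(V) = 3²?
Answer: -405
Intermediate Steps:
n(V) = 9
n(-4)*(11 - 56) = 9*(11 - 56) = 9*(-45) = -405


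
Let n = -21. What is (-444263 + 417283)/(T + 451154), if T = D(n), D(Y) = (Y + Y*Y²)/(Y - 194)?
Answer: -1450175/24251848 ≈ -0.059796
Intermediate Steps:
D(Y) = (Y + Y³)/(-194 + Y)
T = 9282/215 (T = (-21 + (-21)³)/(-194 - 21) = (-21 - 9261)/(-215) = -1/215*(-9282) = 9282/215 ≈ 43.172)
(-444263 + 417283)/(T + 451154) = (-444263 + 417283)/(9282/215 + 451154) = -26980/97007392/215 = -26980*215/97007392 = -1450175/24251848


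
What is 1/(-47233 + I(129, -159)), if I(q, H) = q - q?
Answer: -1/47233 ≈ -2.1172e-5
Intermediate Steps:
I(q, H) = 0
1/(-47233 + I(129, -159)) = 1/(-47233 + 0) = 1/(-47233) = -1/47233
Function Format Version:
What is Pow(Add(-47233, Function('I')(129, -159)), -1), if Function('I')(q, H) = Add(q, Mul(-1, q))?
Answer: Rational(-1, 47233) ≈ -2.1172e-5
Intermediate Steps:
Function('I')(q, H) = 0
Pow(Add(-47233, Function('I')(129, -159)), -1) = Pow(Add(-47233, 0), -1) = Pow(-47233, -1) = Rational(-1, 47233)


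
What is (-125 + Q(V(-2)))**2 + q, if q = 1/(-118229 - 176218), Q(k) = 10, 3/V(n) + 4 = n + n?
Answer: 3894061574/294447 ≈ 13225.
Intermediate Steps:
V(n) = 3/(-4 + 2*n) (V(n) = 3/(-4 + (n + n)) = 3/(-4 + 2*n))
q = -1/294447 (q = 1/(-294447) = -1/294447 ≈ -3.3962e-6)
(-125 + Q(V(-2)))**2 + q = (-125 + 10)**2 - 1/294447 = (-115)**2 - 1/294447 = 13225 - 1/294447 = 3894061574/294447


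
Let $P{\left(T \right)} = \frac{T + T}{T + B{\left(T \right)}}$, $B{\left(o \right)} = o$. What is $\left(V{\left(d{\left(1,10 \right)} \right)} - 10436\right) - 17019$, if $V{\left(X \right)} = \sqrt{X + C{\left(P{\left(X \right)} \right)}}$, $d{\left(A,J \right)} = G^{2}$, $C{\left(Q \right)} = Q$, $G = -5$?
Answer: $-27455 + \sqrt{26} \approx -27450.0$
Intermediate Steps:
$P{\left(T \right)} = 1$ ($P{\left(T \right)} = \frac{T + T}{T + T} = \frac{2 T}{2 T} = 2 T \frac{1}{2 T} = 1$)
$d{\left(A,J \right)} = 25$ ($d{\left(A,J \right)} = \left(-5\right)^{2} = 25$)
$V{\left(X \right)} = \sqrt{1 + X}$ ($V{\left(X \right)} = \sqrt{X + 1} = \sqrt{1 + X}$)
$\left(V{\left(d{\left(1,10 \right)} \right)} - 10436\right) - 17019 = \left(\sqrt{1 + 25} - 10436\right) - 17019 = \left(\sqrt{26} - 10436\right) - 17019 = \left(-10436 + \sqrt{26}\right) - 17019 = -27455 + \sqrt{26}$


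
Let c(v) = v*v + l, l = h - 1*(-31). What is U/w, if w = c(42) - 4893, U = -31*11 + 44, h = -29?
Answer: 297/3127 ≈ 0.094979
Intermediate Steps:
l = 2 (l = -29 - 1*(-31) = -29 + 31 = 2)
c(v) = 2 + v² (c(v) = v*v + 2 = v² + 2 = 2 + v²)
U = -297 (U = -341 + 44 = -297)
w = -3127 (w = (2 + 42²) - 4893 = (2 + 1764) - 4893 = 1766 - 4893 = -3127)
U/w = -297/(-3127) = -297*(-1/3127) = 297/3127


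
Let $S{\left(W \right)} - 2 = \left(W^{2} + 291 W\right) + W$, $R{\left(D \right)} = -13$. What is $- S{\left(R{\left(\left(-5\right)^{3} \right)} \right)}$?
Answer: $3625$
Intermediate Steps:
$S{\left(W \right)} = 2 + W^{2} + 292 W$ ($S{\left(W \right)} = 2 + \left(\left(W^{2} + 291 W\right) + W\right) = 2 + \left(W^{2} + 292 W\right) = 2 + W^{2} + 292 W$)
$- S{\left(R{\left(\left(-5\right)^{3} \right)} \right)} = - (2 + \left(-13\right)^{2} + 292 \left(-13\right)) = - (2 + 169 - 3796) = \left(-1\right) \left(-3625\right) = 3625$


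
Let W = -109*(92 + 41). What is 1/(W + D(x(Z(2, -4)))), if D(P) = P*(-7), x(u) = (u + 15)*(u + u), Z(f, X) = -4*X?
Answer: -1/21441 ≈ -4.6640e-5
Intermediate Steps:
W = -14497 (W = -109*133 = -14497)
x(u) = 2*u*(15 + u) (x(u) = (15 + u)*(2*u) = 2*u*(15 + u))
D(P) = -7*P
1/(W + D(x(Z(2, -4)))) = 1/(-14497 - 14*(-4*(-4))*(15 - 4*(-4))) = 1/(-14497 - 14*16*(15 + 16)) = 1/(-14497 - 14*16*31) = 1/(-14497 - 7*992) = 1/(-14497 - 6944) = 1/(-21441) = -1/21441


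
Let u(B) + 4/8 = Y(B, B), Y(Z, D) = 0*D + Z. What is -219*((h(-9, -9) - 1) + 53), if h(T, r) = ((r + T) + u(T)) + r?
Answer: -6789/2 ≈ -3394.5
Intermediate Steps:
Y(Z, D) = Z (Y(Z, D) = 0 + Z = Z)
u(B) = -1/2 + B
h(T, r) = -1/2 + 2*T + 2*r (h(T, r) = ((r + T) + (-1/2 + T)) + r = ((T + r) + (-1/2 + T)) + r = (-1/2 + r + 2*T) + r = -1/2 + 2*T + 2*r)
-219*((h(-9, -9) - 1) + 53) = -219*(((-1/2 + 2*(-9) + 2*(-9)) - 1) + 53) = -219*(((-1/2 - 18 - 18) - 1) + 53) = -219*((-73/2 - 1) + 53) = -219*(-75/2 + 53) = -219*31/2 = -6789/2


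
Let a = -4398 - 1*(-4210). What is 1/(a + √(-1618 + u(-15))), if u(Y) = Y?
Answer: -188/36977 - I*√1633/36977 ≈ -0.0050842 - 0.0010929*I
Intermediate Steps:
a = -188 (a = -4398 + 4210 = -188)
1/(a + √(-1618 + u(-15))) = 1/(-188 + √(-1618 - 15)) = 1/(-188 + √(-1633)) = 1/(-188 + I*√1633)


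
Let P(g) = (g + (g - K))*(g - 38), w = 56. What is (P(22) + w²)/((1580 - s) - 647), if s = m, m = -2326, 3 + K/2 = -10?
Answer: 2016/3259 ≈ 0.61860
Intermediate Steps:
K = -26 (K = -6 + 2*(-10) = -6 - 20 = -26)
s = -2326
P(g) = (-38 + g)*(26 + 2*g) (P(g) = (g + (g - 1*(-26)))*(g - 38) = (g + (g + 26))*(-38 + g) = (g + (26 + g))*(-38 + g) = (26 + 2*g)*(-38 + g) = (-38 + g)*(26 + 2*g))
(P(22) + w²)/((1580 - s) - 647) = ((-988 - 50*22 + 2*22²) + 56²)/((1580 - 1*(-2326)) - 647) = ((-988 - 1100 + 2*484) + 3136)/((1580 + 2326) - 647) = ((-988 - 1100 + 968) + 3136)/(3906 - 647) = (-1120 + 3136)/3259 = 2016*(1/3259) = 2016/3259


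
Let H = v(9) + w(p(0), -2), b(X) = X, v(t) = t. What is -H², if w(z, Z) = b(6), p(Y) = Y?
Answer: -225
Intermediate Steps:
w(z, Z) = 6
H = 15 (H = 9 + 6 = 15)
-H² = -1*15² = -1*225 = -225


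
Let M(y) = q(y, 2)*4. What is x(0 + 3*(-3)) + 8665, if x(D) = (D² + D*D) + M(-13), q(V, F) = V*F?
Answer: 8723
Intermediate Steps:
q(V, F) = F*V
M(y) = 8*y (M(y) = (2*y)*4 = 8*y)
x(D) = -104 + 2*D² (x(D) = (D² + D*D) + 8*(-13) = (D² + D²) - 104 = 2*D² - 104 = -104 + 2*D²)
x(0 + 3*(-3)) + 8665 = (-104 + 2*(0 + 3*(-3))²) + 8665 = (-104 + 2*(0 - 9)²) + 8665 = (-104 + 2*(-9)²) + 8665 = (-104 + 2*81) + 8665 = (-104 + 162) + 8665 = 58 + 8665 = 8723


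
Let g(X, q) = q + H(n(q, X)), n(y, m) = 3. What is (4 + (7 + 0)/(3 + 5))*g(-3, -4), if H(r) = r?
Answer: -39/8 ≈ -4.8750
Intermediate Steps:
g(X, q) = 3 + q (g(X, q) = q + 3 = 3 + q)
(4 + (7 + 0)/(3 + 5))*g(-3, -4) = (4 + (7 + 0)/(3 + 5))*(3 - 4) = (4 + 7/8)*(-1) = (39/8)*(-1) = -39/8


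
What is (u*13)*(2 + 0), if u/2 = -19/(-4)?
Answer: 247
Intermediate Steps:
u = 19/2 (u = 2*(-19/(-4)) = 2*(-19*(-¼)) = 2*(19/4) = 19/2 ≈ 9.5000)
(u*13)*(2 + 0) = ((19/2)*13)*(2 + 0) = (247/2)*2 = 247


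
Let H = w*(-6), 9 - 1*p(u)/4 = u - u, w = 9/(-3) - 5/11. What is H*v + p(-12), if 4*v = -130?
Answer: -7014/11 ≈ -637.64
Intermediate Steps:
w = -38/11 (w = 9*(-⅓) - 5*1/11 = -3 - 5/11 = -38/11 ≈ -3.4545)
p(u) = 36 (p(u) = 36 - 4*(u - u) = 36 - 4*0 = 36 + 0 = 36)
v = -65/2 (v = (¼)*(-130) = -65/2 ≈ -32.500)
H = 228/11 (H = -38/11*(-6) = 228/11 ≈ 20.727)
H*v + p(-12) = (228/11)*(-65/2) + 36 = -7410/11 + 36 = -7014/11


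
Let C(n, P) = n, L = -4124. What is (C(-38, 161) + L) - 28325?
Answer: -32487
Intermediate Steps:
(C(-38, 161) + L) - 28325 = (-38 - 4124) - 28325 = -4162 - 28325 = -32487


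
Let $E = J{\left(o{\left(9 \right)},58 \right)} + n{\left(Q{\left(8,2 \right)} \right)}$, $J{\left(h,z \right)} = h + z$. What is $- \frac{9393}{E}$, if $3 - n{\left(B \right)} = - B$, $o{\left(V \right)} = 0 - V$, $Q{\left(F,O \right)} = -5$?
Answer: $- \frac{9393}{47} \approx -199.85$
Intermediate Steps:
$o{\left(V \right)} = - V$
$n{\left(B \right)} = 3 + B$ ($n{\left(B \right)} = 3 - - B = 3 + B$)
$E = 47$ ($E = \left(\left(-1\right) 9 + 58\right) + \left(3 - 5\right) = \left(-9 + 58\right) - 2 = 49 - 2 = 47$)
$- \frac{9393}{E} = - \frac{9393}{47}$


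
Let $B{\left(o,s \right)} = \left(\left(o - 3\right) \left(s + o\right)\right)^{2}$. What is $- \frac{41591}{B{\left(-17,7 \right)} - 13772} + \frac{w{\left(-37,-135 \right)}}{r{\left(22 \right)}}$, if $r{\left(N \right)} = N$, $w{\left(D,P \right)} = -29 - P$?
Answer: $\frac{932583}{288508} \approx 3.2324$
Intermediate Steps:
$B{\left(o,s \right)} = \left(-3 + o\right)^{2} \left(o + s\right)^{2}$ ($B{\left(o,s \right)} = \left(\left(-3 + o\right) \left(o + s\right)\right)^{2} = \left(-3 + o\right)^{2} \left(o + s\right)^{2}$)
$- \frac{41591}{B{\left(-17,7 \right)} - 13772} + \frac{w{\left(-37,-135 \right)}}{r{\left(22 \right)}} = - \frac{41591}{\left(-3 - 17\right)^{2} \left(-17 + 7\right)^{2} - 13772} + \frac{-29 - -135}{22} = - \frac{41591}{\left(-20\right)^{2} \left(-10\right)^{2} - 13772} + \left(-29 + 135\right) \frac{1}{22} = - \frac{41591}{400 \cdot 100 - 13772} + 106 \cdot \frac{1}{22} = - \frac{41591}{40000 - 13772} + \frac{53}{11} = - \frac{41591}{26228} + \frac{53}{11} = \frac{932583}{288508}$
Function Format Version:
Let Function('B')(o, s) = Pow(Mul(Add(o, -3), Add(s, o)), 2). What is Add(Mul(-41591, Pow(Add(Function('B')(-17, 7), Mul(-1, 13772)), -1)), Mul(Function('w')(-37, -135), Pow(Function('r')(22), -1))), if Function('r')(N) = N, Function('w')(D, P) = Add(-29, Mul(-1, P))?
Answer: Rational(932583, 288508) ≈ 3.2324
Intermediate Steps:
Function('B')(o, s) = Mul(Pow(Add(-3, o), 2), Pow(Add(o, s), 2)) (Function('B')(o, s) = Pow(Mul(Add(-3, o), Add(o, s)), 2) = Mul(Pow(Add(-3, o), 2), Pow(Add(o, s), 2)))
Add(Mul(-41591, Pow(Add(Function('B')(-17, 7), Mul(-1, 13772)), -1)), Mul(Function('w')(-37, -135), Pow(Function('r')(22), -1))) = Add(Mul(-41591, Pow(Add(Mul(Pow(Add(-3, -17), 2), Pow(Add(-17, 7), 2)), Mul(-1, 13772)), -1)), Mul(Add(-29, Mul(-1, -135)), Pow(22, -1))) = Add(Mul(-41591, Pow(Add(Mul(Pow(-20, 2), Pow(-10, 2)), -13772), -1)), Mul(Add(-29, 135), Rational(1, 22))) = Add(Mul(-41591, Pow(Add(Mul(400, 100), -13772), -1)), Mul(106, Rational(1, 22))) = Add(Mul(-41591, Pow(Add(40000, -13772), -1)), Rational(53, 11)) = Add(Mul(-41591, Pow(26228, -1)), Rational(53, 11)) = Add(Mul(-41591, Rational(1, 26228)), Rational(53, 11)) = Add(Rational(-41591, 26228), Rational(53, 11)) = Rational(932583, 288508)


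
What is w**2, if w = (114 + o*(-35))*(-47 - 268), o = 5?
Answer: 369216225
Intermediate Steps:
w = 19215 (w = (114 + 5*(-35))*(-47 - 268) = (114 - 175)*(-315) = -61*(-315) = 19215)
w**2 = 19215**2 = 369216225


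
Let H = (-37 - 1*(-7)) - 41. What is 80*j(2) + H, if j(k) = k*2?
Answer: 249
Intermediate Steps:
j(k) = 2*k
H = -71 (H = (-37 + 7) - 41 = -30 - 41 = -71)
80*j(2) + H = 80*(2*2) - 71 = 80*4 - 71 = 320 - 71 = 249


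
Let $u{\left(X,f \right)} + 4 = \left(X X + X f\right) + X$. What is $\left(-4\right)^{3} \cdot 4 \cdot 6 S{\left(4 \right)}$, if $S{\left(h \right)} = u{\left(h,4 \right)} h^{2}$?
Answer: $-786432$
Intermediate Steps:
$u{\left(X,f \right)} = -4 + X + X^{2} + X f$ ($u{\left(X,f \right)} = -4 + \left(\left(X X + X f\right) + X\right) = -4 + \left(\left(X^{2} + X f\right) + X\right) = -4 + \left(X + X^{2} + X f\right) = -4 + X + X^{2} + X f$)
$S{\left(h \right)} = h^{2} \left(-4 + h^{2} + 5 h\right)$ ($S{\left(h \right)} = \left(-4 + h + h^{2} + h 4\right) h^{2} = \left(-4 + h + h^{2} + 4 h\right) h^{2} = \left(-4 + h^{2} + 5 h\right) h^{2} = h^{2} \left(-4 + h^{2} + 5 h\right)$)
$\left(-4\right)^{3} \cdot 4 \cdot 6 S{\left(4 \right)} = \left(-4\right)^{3} \cdot 4 \cdot 6 \cdot 4^{2} \left(-4 + 4^{2} + 5 \cdot 4\right) = \left(-64\right) 4 \cdot 6 \cdot 16 \left(-4 + 16 + 20\right) = \left(-256\right) 6 \cdot 16 \cdot 32 = \left(-1536\right) 512 = -786432$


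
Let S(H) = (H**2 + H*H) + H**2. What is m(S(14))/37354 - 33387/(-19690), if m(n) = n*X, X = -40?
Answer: 392014599/367750130 ≈ 1.0660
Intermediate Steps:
S(H) = 3*H**2 (S(H) = (H**2 + H**2) + H**2 = 2*H**2 + H**2 = 3*H**2)
m(n) = -40*n (m(n) = n*(-40) = -40*n)
m(S(14))/37354 - 33387/(-19690) = -120*14**2/37354 - 33387/(-19690) = -120*196*(1/37354) - 33387*(-1/19690) = -40*588*(1/37354) + 33387/19690 = -23520*1/37354 + 33387/19690 = -11760/18677 + 33387/19690 = 392014599/367750130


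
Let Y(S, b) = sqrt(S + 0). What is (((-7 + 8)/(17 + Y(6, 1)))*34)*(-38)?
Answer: -21964/283 + 1292*sqrt(6)/283 ≈ -66.428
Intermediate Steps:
Y(S, b) = sqrt(S)
(((-7 + 8)/(17 + Y(6, 1)))*34)*(-38) = (((-7 + 8)/(17 + sqrt(6)))*34)*(-38) = ((1/(17 + sqrt(6)))*34)*(-38) = (34/(17 + sqrt(6)))*(-38) = -1292/(17 + sqrt(6))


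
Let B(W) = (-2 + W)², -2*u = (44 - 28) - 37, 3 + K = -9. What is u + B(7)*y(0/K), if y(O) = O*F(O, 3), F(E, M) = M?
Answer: 21/2 ≈ 10.500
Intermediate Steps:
K = -12 (K = -3 - 9 = -12)
y(O) = 3*O (y(O) = O*3 = 3*O)
u = 21/2 (u = -((44 - 28) - 37)/2 = -(16 - 37)/2 = -½*(-21) = 21/2 ≈ 10.500)
u + B(7)*y(0/K) = 21/2 + (-2 + 7)²*(3*(0/(-12))) = 21/2 + 5²*(3*(0*(-1/12))) = 21/2 + 25*(3*0) = 21/2 + 25*0 = 21/2 + 0 = 21/2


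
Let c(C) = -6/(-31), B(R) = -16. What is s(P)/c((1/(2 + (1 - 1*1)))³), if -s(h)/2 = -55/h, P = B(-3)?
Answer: -1705/48 ≈ -35.521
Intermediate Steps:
P = -16
s(h) = 110/h (s(h) = -(-110)/h = 110/h)
c(C) = 6/31 (c(C) = -6*(-1/31) = 6/31)
s(P)/c((1/(2 + (1 - 1*1)))³) = (110/(-16))/(6/31) = (110*(-1/16))*(31/6) = -55/8*31/6 = -1705/48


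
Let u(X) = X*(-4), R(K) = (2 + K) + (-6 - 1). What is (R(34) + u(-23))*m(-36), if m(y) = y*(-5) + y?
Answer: 17424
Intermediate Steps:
R(K) = -5 + K (R(K) = (2 + K) - 7 = -5 + K)
u(X) = -4*X
m(y) = -4*y (m(y) = -5*y + y = -4*y)
(R(34) + u(-23))*m(-36) = ((-5 + 34) - 4*(-23))*(-4*(-36)) = (29 + 92)*144 = 121*144 = 17424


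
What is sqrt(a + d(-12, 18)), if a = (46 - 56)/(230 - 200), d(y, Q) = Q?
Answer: sqrt(159)/3 ≈ 4.2032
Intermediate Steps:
a = -1/3 (a = -10/30 = -10*1/30 = -1/3 ≈ -0.33333)
sqrt(a + d(-12, 18)) = sqrt(-1/3 + 18) = sqrt(53/3) = sqrt(159)/3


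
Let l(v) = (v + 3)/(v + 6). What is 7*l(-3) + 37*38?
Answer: 1406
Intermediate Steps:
l(v) = (3 + v)/(6 + v)
7*l(-3) + 37*38 = 7*((3 - 3)/(6 - 3)) + 37*38 = 7*(0/3) + 1406 = 7*((⅓)*0) + 1406 = 7*0 + 1406 = 0 + 1406 = 1406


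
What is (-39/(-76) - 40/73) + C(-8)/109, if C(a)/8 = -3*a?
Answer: 1044179/604732 ≈ 1.7267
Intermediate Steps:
C(a) = -24*a (C(a) = 8*(-3*a) = -24*a)
(-39/(-76) - 40/73) + C(-8)/109 = (-39/(-76) - 40/73) + (-24*(-8))/109 = (-39*(-1/76) - 40*1/73) + (1/109)*192 = (39/76 - 40/73) + 192/109 = -193/5548 + 192/109 = 1044179/604732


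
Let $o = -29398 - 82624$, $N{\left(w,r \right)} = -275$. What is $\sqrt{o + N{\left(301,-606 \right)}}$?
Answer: $i \sqrt{112297} \approx 335.11 i$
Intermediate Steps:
$o = -112022$
$\sqrt{o + N{\left(301,-606 \right)}} = \sqrt{-112022 - 275} = \sqrt{-112297} = i \sqrt{112297}$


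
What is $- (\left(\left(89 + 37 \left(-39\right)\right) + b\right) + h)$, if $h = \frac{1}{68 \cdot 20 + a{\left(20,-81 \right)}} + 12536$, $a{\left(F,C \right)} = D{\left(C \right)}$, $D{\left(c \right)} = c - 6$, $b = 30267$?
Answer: $- \frac{52764578}{1273} \approx -41449.0$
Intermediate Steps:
$D{\left(c \right)} = -6 + c$ ($D{\left(c \right)} = c - 6 = -6 + c$)
$a{\left(F,C \right)} = -6 + C$
$h = \frac{15958329}{1273}$ ($h = \frac{1}{68 \cdot 20 - 87} + 12536 = \frac{1}{1360 - 87} + 12536 = \frac{1}{1273} + 12536 = \frac{15958329}{1273} \approx 12536.0$)
$- (\left(\left(89 + 37 \left(-39\right)\right) + b\right) + h) = - (\left(\left(89 + 37 \left(-39\right)\right) + 30267\right) + \frac{15958329}{1273}) = - (\left(\left(89 - 1443\right) + 30267\right) + \frac{15958329}{1273}) = - (\left(-1354 + 30267\right) + \frac{15958329}{1273}) = - (28913 + \frac{15958329}{1273}) = \left(-1\right) \frac{52764578}{1273} = - \frac{52764578}{1273}$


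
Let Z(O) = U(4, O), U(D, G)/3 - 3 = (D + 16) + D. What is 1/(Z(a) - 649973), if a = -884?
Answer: -1/649892 ≈ -1.5387e-6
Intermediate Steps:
U(D, G) = 57 + 6*D (U(D, G) = 9 + 3*((D + 16) + D) = 9 + 3*((16 + D) + D) = 9 + 3*(16 + 2*D) = 9 + (48 + 6*D) = 57 + 6*D)
Z(O) = 81 (Z(O) = 57 + 6*4 = 57 + 24 = 81)
1/(Z(a) - 649973) = 1/(81 - 649973) = 1/(-649892) = -1/649892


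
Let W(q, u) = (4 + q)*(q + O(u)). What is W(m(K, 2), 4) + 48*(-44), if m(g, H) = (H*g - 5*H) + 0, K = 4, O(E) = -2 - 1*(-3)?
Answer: -2114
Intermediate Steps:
O(E) = 1 (O(E) = -2 + 3 = 1)
m(g, H) = -5*H + H*g (m(g, H) = (-5*H + H*g) + 0 = -5*H + H*g)
W(q, u) = (1 + q)*(4 + q) (W(q, u) = (4 + q)*(q + 1) = (4 + q)*(1 + q) = (1 + q)*(4 + q))
W(m(K, 2), 4) + 48*(-44) = (4 + (2*(-5 + 4))² + 5*(2*(-5 + 4))) + 48*(-44) = (4 + (2*(-1))² + 5*(2*(-1))) - 2112 = (4 + (-2)² + 5*(-2)) - 2112 = (4 + 4 - 10) - 2112 = -2 - 2112 = -2114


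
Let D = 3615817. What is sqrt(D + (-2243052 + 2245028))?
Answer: 3*sqrt(401977) ≈ 1902.0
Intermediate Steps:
sqrt(D + (-2243052 + 2245028)) = sqrt(3615817 + (-2243052 + 2245028)) = sqrt(3615817 + 1976) = sqrt(3617793) = 3*sqrt(401977)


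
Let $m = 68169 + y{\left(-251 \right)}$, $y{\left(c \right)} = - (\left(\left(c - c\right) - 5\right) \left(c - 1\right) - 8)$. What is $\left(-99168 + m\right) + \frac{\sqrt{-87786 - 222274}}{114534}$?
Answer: $-32251 + \frac{i \sqrt{77515}}{57267} \approx -32251.0 + 0.0048617 i$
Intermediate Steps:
$y{\left(c \right)} = 3 + 5 c$ ($y{\left(c \right)} = - (\left(0 - 5\right) \left(-1 + c\right) - 8) = - (- 5 \left(-1 + c\right) - 8) = - (\left(5 - 5 c\right) - 8) = - (-3 - 5 c) = 3 + 5 c$)
$m = 66917$ ($m = 68169 + \left(3 + 5 \left(-251\right)\right) = 68169 + \left(3 - 1255\right) = 68169 - 1252 = 66917$)
$\left(-99168 + m\right) + \frac{\sqrt{-87786 - 222274}}{114534} = \left(-99168 + 66917\right) + \frac{\sqrt{-87786 - 222274}}{114534} = -32251 + \sqrt{-310060} \cdot \frac{1}{114534} = -32251 + 2 i \sqrt{77515} \cdot \frac{1}{114534} = -32251 + \frac{i \sqrt{77515}}{57267}$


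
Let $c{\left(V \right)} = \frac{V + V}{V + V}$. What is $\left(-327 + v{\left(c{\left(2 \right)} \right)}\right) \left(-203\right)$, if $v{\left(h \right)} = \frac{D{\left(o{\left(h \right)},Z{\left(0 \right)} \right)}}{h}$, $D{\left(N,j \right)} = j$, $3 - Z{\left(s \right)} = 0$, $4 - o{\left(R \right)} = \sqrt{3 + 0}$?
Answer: $65772$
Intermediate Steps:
$o{\left(R \right)} = 4 - \sqrt{3}$ ($o{\left(R \right)} = 4 - \sqrt{3 + 0} = 4 - \sqrt{3}$)
$Z{\left(s \right)} = 3$ ($Z{\left(s \right)} = 3 - 0 = 3 + 0 = 3$)
$c{\left(V \right)} = 1$ ($c{\left(V \right)} = \frac{2 V}{2 V} = 2 V \frac{1}{2 V} = 1$)
$v{\left(h \right)} = \frac{3}{h}$
$\left(-327 + v{\left(c{\left(2 \right)} \right)}\right) \left(-203\right) = \left(-327 + \frac{3}{1}\right) \left(-203\right) = \left(-327 + 3 \cdot 1\right) \left(-203\right) = \left(-327 + 3\right) \left(-203\right) = \left(-324\right) \left(-203\right) = 65772$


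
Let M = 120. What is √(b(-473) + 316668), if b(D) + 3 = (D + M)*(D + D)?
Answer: √650603 ≈ 806.60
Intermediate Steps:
b(D) = -3 + 2*D*(120 + D) (b(D) = -3 + (D + 120)*(D + D) = -3 + (120 + D)*(2*D) = -3 + 2*D*(120 + D))
√(b(-473) + 316668) = √((-3 + 2*(-473)² + 240*(-473)) + 316668) = √((-3 + 2*223729 - 113520) + 316668) = √((-3 + 447458 - 113520) + 316668) = √(333935 + 316668) = √650603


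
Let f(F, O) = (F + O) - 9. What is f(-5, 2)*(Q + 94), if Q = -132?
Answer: 456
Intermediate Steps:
f(F, O) = -9 + F + O
f(-5, 2)*(Q + 94) = (-9 - 5 + 2)*(-132 + 94) = -12*(-38) = 456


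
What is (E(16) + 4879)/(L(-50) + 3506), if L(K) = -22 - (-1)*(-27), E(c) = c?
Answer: 4895/3457 ≈ 1.4160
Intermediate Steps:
L(K) = -49 (L(K) = -22 - 1*27 = -22 - 27 = -49)
(E(16) + 4879)/(L(-50) + 3506) = (16 + 4879)/(-49 + 3506) = 4895/3457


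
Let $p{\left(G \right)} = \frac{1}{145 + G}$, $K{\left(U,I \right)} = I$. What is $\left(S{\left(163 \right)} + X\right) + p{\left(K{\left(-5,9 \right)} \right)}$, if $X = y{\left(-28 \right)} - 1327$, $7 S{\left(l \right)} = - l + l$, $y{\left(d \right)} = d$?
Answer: $- \frac{208669}{154} \approx -1355.0$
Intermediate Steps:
$S{\left(l \right)} = 0$ ($S{\left(l \right)} = \frac{- l + l}{7} = \frac{1}{7} \cdot 0 = 0$)
$X = -1355$ ($X = -28 - 1327 = -1355$)
$\left(S{\left(163 \right)} + X\right) + p{\left(K{\left(-5,9 \right)} \right)} = \left(0 - 1355\right) + \frac{1}{145 + 9} = -1355 + \frac{1}{154} = - \frac{208669}{154}$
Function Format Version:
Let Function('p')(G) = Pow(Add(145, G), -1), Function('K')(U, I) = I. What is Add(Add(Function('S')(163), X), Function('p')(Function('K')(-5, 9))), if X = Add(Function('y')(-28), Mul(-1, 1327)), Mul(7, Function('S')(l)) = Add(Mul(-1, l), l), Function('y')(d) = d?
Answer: Rational(-208669, 154) ≈ -1355.0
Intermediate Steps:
Function('S')(l) = 0 (Function('S')(l) = Mul(Rational(1, 7), Add(Mul(-1, l), l)) = Mul(Rational(1, 7), 0) = 0)
X = -1355 (X = Add(-28, Mul(-1, 1327)) = Add(-28, -1327) = -1355)
Add(Add(Function('S')(163), X), Function('p')(Function('K')(-5, 9))) = Add(Add(0, -1355), Pow(Add(145, 9), -1)) = Add(-1355, Pow(154, -1)) = Add(-1355, Rational(1, 154)) = Rational(-208669, 154)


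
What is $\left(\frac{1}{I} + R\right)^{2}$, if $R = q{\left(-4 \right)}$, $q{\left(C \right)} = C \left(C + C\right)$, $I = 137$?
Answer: $\frac{19228225}{18769} \approx 1024.5$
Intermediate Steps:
$q{\left(C \right)} = 2 C^{2}$ ($q{\left(C \right)} = C 2 C = 2 C^{2}$)
$R = 32$ ($R = 2 \left(-4\right)^{2} = 2 \cdot 16 = 32$)
$\left(\frac{1}{I} + R\right)^{2} = \left(\frac{1}{137} + 32\right)^{2} = \left(\frac{4385}{137}\right)^{2} = \frac{19228225}{18769}$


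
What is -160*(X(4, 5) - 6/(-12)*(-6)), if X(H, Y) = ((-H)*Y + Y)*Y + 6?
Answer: 11520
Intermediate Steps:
X(H, Y) = 6 + Y*(Y - H*Y) (X(H, Y) = (-H*Y + Y)*Y + 6 = (Y - H*Y)*Y + 6 = Y*(Y - H*Y) + 6 = 6 + Y*(Y - H*Y))
-160*(X(4, 5) - 6/(-12)*(-6)) = -160*((6 + 5**2 - 1*4*5**2) - 6/(-12)*(-6)) = -160*((6 + 25 - 1*4*25) - 6*(-1/12)*(-6)) = -160*((6 + 25 - 100) + (1/2)*(-6)) = -160*(-69 - 3) = -160*(-72) = 11520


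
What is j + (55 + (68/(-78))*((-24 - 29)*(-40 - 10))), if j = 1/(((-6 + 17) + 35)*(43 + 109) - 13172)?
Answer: -60395771/26780 ≈ -2255.3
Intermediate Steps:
j = -1/6180 (j = 1/((11 + 35)*152 - 13172) = 1/(46*152 - 13172) = 1/(6992 - 13172) = 1/(-6180) = -1/6180 ≈ -0.00016181)
j + (55 + (68/(-78))*((-24 - 29)*(-40 - 10))) = -1/6180 + (55 + (68/(-78))*((-24 - 29)*(-40 - 10))) = -1/6180 + (55 + (68*(-1/78))*(-53*(-50))) = -1/6180 + (55 - 34/39*2650) = -1/6180 + (55 - 90100/39) = -1/6180 - 87955/39 = -60395771/26780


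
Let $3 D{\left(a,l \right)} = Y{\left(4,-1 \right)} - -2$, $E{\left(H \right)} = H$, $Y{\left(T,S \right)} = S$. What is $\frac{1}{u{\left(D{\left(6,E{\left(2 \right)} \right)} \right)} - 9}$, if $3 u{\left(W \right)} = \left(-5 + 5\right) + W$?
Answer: $- \frac{9}{80} \approx -0.1125$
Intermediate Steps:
$D{\left(a,l \right)} = \frac{1}{3}$ ($D{\left(a,l \right)} = \frac{-1 - -2}{3} = \frac{-1 + 2}{3} = \frac{1}{3} \cdot 1 = \frac{1}{3}$)
$u{\left(W \right)} = \frac{W}{3}$ ($u{\left(W \right)} = \frac{\left(-5 + 5\right) + W}{3} = \frac{0 + W}{3} = \frac{W}{3}$)
$\frac{1}{u{\left(D{\left(6,E{\left(2 \right)} \right)} \right)} - 9} = \frac{1}{\frac{1}{3} \cdot \frac{1}{3} - 9} = \frac{1}{\frac{1}{9} - 9} = \frac{1}{- \frac{80}{9}} = - \frac{9}{80}$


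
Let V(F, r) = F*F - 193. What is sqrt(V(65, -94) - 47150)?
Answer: I*sqrt(43118) ≈ 207.65*I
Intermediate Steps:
V(F, r) = -193 + F**2 (V(F, r) = F**2 - 193 = -193 + F**2)
sqrt(V(65, -94) - 47150) = sqrt((-193 + 65**2) - 47150) = sqrt((-193 + 4225) - 47150) = sqrt(4032 - 47150) = sqrt(-43118) = I*sqrt(43118)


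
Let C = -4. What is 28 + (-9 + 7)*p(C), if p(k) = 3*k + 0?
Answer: 52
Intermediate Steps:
p(k) = 3*k
28 + (-9 + 7)*p(C) = 28 + (-9 + 7)*(3*(-4)) = 28 - 2*(-12) = 28 + 24 = 52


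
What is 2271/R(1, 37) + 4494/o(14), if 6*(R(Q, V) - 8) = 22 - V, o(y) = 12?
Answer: 17323/22 ≈ 787.41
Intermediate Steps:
R(Q, V) = 35/3 - V/6 (R(Q, V) = 8 + (22 - V)/6 = 8 + (11/3 - V/6) = 35/3 - V/6)
2271/R(1, 37) + 4494/o(14) = 2271/(35/3 - 1/6*37) + 4494/12 = 2271/(35/3 - 37/6) + 4494*(1/12) = 2271/(11/2) + 749/2 = 2271*(2/11) + 749/2 = 4542/11 + 749/2 = 17323/22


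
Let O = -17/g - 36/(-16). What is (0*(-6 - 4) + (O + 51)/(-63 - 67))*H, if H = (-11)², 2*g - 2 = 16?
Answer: -223729/4680 ≈ -47.805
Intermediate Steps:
g = 9 (g = 1 + (½)*16 = 1 + 8 = 9)
O = 13/36 (O = -17/9 - 36/(-16) = -17*⅑ - 36*(-1/16) = -17/9 + 9/4 = 13/36 ≈ 0.36111)
H = 121
(0*(-6 - 4) + (O + 51)/(-63 - 67))*H = (0*(-6 - 4) + (13/36 + 51)/(-63 - 67))*121 = (0*(-10) + (1849/36)/(-130))*121 = (0 + (1849/36)*(-1/130))*121 = (0 - 1849/4680)*121 = -1849/4680*121 = -223729/4680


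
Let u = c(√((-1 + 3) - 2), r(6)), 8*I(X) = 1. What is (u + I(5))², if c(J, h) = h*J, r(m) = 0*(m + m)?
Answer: 1/64 ≈ 0.015625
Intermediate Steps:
I(X) = ⅛ (I(X) = (⅛)*1 = ⅛)
r(m) = 0 (r(m) = 0*(2*m) = 0)
c(J, h) = J*h
u = 0 (u = √((-1 + 3) - 2)*0 = √(2 - 2)*0 = √0*0 = 0*0 = 0)
(u + I(5))² = (0 + ⅛)² = (⅛)² = 1/64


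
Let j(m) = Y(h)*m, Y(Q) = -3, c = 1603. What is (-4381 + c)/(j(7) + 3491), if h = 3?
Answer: -1389/1735 ≈ -0.80058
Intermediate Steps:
j(m) = -3*m
(-4381 + c)/(j(7) + 3491) = (-4381 + 1603)/(-3*7 + 3491) = -2778/(-21 + 3491) = -2778/3470 = -2778*1/3470 = -1389/1735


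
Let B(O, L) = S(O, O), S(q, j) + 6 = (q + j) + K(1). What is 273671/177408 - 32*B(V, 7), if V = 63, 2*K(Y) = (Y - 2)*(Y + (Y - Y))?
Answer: -678134521/177408 ≈ -3822.5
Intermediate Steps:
K(Y) = Y*(-2 + Y)/2 (K(Y) = ((Y - 2)*(Y + (Y - Y)))/2 = ((-2 + Y)*(Y + 0))/2 = ((-2 + Y)*Y)/2 = (Y*(-2 + Y))/2 = Y*(-2 + Y)/2)
S(q, j) = -13/2 + j + q (S(q, j) = -6 + ((q + j) + (½)*1*(-2 + 1)) = -6 + ((j + q) + (½)*1*(-1)) = -6 + ((j + q) - ½) = -6 + (-½ + j + q) = -13/2 + j + q)
B(O, L) = -13/2 + 2*O (B(O, L) = -13/2 + O + O = -13/2 + 2*O)
273671/177408 - 32*B(V, 7) = 273671/177408 - 32*(-13/2 + 2*63) = 273671*(1/177408) - 32*(-13/2 + 126) = 273671/177408 - 32*239/2 = 273671/177408 - 1*3824 = 273671/177408 - 3824 = -678134521/177408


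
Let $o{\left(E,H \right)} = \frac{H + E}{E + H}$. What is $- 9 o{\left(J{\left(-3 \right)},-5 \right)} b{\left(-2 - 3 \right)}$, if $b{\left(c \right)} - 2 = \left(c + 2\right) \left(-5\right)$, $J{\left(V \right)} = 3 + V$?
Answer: $-153$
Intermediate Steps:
$b{\left(c \right)} = -8 - 5 c$ ($b{\left(c \right)} = 2 + \left(c + 2\right) \left(-5\right) = 2 + \left(2 + c\right) \left(-5\right) = 2 - \left(10 + 5 c\right) = -8 - 5 c$)
$o{\left(E,H \right)} = 1$ ($o{\left(E,H \right)} = \frac{E + H}{E + H} = 1$)
$- 9 o{\left(J{\left(-3 \right)},-5 \right)} b{\left(-2 - 3 \right)} = \left(-9\right) 1 \left(-8 - 5 \left(-2 - 3\right)\right) = - 9 \left(-8 - 5 \left(-2 - 3\right)\right) = - 9 \left(-8 - -25\right) = - 9 \left(-8 + 25\right) = \left(-9\right) 17 = -153$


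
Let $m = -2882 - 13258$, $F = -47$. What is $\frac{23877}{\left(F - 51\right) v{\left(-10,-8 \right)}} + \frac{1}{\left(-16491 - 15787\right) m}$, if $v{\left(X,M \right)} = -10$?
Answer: $\frac{88850908213}{3646768440} \approx 24.364$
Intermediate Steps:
$m = -16140$
$\frac{23877}{\left(F - 51\right) v{\left(-10,-8 \right)}} + \frac{1}{\left(-16491 - 15787\right) m} = \frac{23877}{\left(-47 - 51\right) \left(-10\right)} + \frac{1}{\left(-16491 - 15787\right) \left(-16140\right)} = \frac{23877}{\left(-98\right) \left(-10\right)} + \frac{1}{-32278} \left(- \frac{1}{16140}\right) = \frac{23877}{980} - - \frac{1}{520966920} = 23877 \cdot \frac{1}{980} + \frac{1}{520966920} = \frac{3411}{140} + \frac{1}{520966920} = \frac{88850908213}{3646768440}$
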